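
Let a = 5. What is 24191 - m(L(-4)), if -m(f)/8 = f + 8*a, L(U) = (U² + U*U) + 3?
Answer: 24791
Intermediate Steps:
L(U) = 3 + 2*U² (L(U) = (U² + U²) + 3 = 2*U² + 3 = 3 + 2*U²)
m(f) = -320 - 8*f (m(f) = -8*(f + 8*5) = -8*(f + 40) = -8*(40 + f) = -320 - 8*f)
24191 - m(L(-4)) = 24191 - (-320 - 8*(3 + 2*(-4)²)) = 24191 - (-320 - 8*(3 + 2*16)) = 24191 - (-320 - 8*(3 + 32)) = 24191 - (-320 - 8*35) = 24191 - (-320 - 280) = 24191 - 1*(-600) = 24191 + 600 = 24791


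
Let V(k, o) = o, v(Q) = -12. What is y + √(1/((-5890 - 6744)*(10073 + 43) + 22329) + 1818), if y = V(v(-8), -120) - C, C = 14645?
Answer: -14765 + √3298367107204519315/42594405 ≈ -14722.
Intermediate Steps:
y = -14765 (y = -120 - 1*14645 = -120 - 14645 = -14765)
y + √(1/((-5890 - 6744)*(10073 + 43) + 22329) + 1818) = -14765 + √(1/((-5890 - 6744)*(10073 + 43) + 22329) + 1818) = -14765 + √(1/(-12634*10116 + 22329) + 1818) = -14765 + √(1/(-127805544 + 22329) + 1818) = -14765 + √(1/(-127783215) + 1818) = -14765 + √(-1/127783215 + 1818) = -14765 + √(232309884869/127783215) = -14765 + √3298367107204519315/42594405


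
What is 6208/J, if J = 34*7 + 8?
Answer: 3104/123 ≈ 25.236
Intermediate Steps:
J = 246 (J = 238 + 8 = 246)
6208/J = 6208/246 = 6208*(1/246) = 3104/123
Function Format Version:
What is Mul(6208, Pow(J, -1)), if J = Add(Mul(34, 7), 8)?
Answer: Rational(3104, 123) ≈ 25.236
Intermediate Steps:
J = 246 (J = Add(238, 8) = 246)
Mul(6208, Pow(J, -1)) = Mul(6208, Pow(246, -1)) = Mul(6208, Rational(1, 246)) = Rational(3104, 123)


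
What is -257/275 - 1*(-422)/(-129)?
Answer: -149203/35475 ≈ -4.2059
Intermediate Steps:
-257/275 - 1*(-422)/(-129) = -257*1/275 + 422*(-1/129) = -257/275 - 422/129 = -149203/35475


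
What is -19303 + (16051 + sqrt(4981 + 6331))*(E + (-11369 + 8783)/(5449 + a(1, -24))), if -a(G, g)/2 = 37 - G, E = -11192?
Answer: -966084592701/5377 - 240727880*sqrt(707)/5377 ≈ -1.8086e+8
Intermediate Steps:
a(G, g) = -74 + 2*G (a(G, g) = -2*(37 - G) = -74 + 2*G)
-19303 + (16051 + sqrt(4981 + 6331))*(E + (-11369 + 8783)/(5449 + a(1, -24))) = -19303 + (16051 + sqrt(4981 + 6331))*(-11192 + (-11369 + 8783)/(5449 + (-74 + 2*1))) = -19303 + (16051 + sqrt(11312))*(-11192 - 2586/(5449 + (-74 + 2))) = -19303 + (16051 + 4*sqrt(707))*(-11192 - 2586/(5449 - 72)) = -19303 + (16051 + 4*sqrt(707))*(-11192 - 2586/5377) = -19303 + (16051 + 4*sqrt(707))*(-60181970/5377) = -19303 + (-965980800470/5377 - 240727880*sqrt(707)/5377) = -966084592701/5377 - 240727880*sqrt(707)/5377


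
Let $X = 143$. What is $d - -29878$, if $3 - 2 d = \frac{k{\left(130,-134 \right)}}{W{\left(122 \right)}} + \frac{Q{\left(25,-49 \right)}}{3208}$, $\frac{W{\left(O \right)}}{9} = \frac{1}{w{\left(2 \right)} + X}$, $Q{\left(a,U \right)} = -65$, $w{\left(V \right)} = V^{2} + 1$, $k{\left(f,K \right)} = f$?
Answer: $\frac{1663640513}{57744} \approx 28811.0$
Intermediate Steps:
$w{\left(V \right)} = 1 + V^{2}$
$W{\left(O \right)} = \frac{9}{148}$ ($W{\left(O \right)} = \frac{9}{\left(1 + 2^{2}\right) + 143} = \frac{9}{\left(1 + 4\right) + 143} = \frac{9}{5 + 143} = \frac{9}{148}$)
$d = - \frac{61634719}{57744}$ ($d = \frac{3}{2} - \frac{\frac{130}{\frac{9}{148}} - \frac{65}{3208}}{2} = \frac{3}{2} - \frac{130 \cdot \frac{148}{9} - \frac{65}{3208}}{2} = \frac{3}{2} - \frac{\frac{19240}{9} - \frac{65}{3208}}{2} = \frac{3}{2} - \frac{61721335}{57744} = - \frac{61634719}{57744} \approx -1067.4$)
$d - -29878 = - \frac{61634719}{57744} - -29878 = - \frac{61634719}{57744} + 29878 = \frac{1663640513}{57744}$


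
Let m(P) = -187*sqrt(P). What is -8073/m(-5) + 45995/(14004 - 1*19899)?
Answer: -9199/1179 - 8073*I*sqrt(5)/935 ≈ -7.8024 - 19.307*I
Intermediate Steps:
-8073/m(-5) + 45995/(14004 - 1*19899) = -8073*I*sqrt(5)/935 + 45995/(14004 - 1*19899) = -8073*I*sqrt(5)/935 + 45995/(14004 - 19899) = -8073*I*sqrt(5)/935 + 45995/(-5895) = -8073*I*sqrt(5)/935 + 45995*(-1/5895) = -8073*I*sqrt(5)/935 - 9199/1179 = -9199/1179 - 8073*I*sqrt(5)/935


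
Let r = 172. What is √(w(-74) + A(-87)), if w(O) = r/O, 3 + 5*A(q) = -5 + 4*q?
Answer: I*√2516370/185 ≈ 8.5746*I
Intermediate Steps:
A(q) = -8/5 + 4*q/5 (A(q) = -⅗ + (-5 + 4*q)/5 = -⅗ + (-1 + 4*q/5) = -8/5 + 4*q/5)
w(O) = 172/O
√(w(-74) + A(-87)) = √(172/(-74) + (-8/5 + (⅘)*(-87))) = √(172*(-1/74) + (-8/5 - 348/5)) = √(-86/37 - 356/5) = √(-13602/185) = I*√2516370/185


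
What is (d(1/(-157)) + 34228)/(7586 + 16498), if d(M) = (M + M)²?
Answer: 210921494/148411629 ≈ 1.4212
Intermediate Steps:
d(M) = 4*M² (d(M) = (2*M)² = 4*M²)
(d(1/(-157)) + 34228)/(7586 + 16498) = (4*(1/(-157))² + 34228)/(7586 + 16498) = (4*(-1/157)² + 34228)/24084 = (4*(1/24649) + 34228)*(1/24084) = (4/24649 + 34228)*(1/24084) = (843685976/24649)*(1/24084) = 210921494/148411629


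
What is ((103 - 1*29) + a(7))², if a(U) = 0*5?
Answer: 5476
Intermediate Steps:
a(U) = 0
((103 - 1*29) + a(7))² = ((103 - 1*29) + 0)² = ((103 - 29) + 0)² = (74 + 0)² = 74² = 5476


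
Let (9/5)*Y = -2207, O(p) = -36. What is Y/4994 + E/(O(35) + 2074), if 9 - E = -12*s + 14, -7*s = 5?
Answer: -40423795/160299909 ≈ -0.25218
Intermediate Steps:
s = -5/7 (s = -1/7*5 = -5/7 ≈ -0.71429)
E = -95/7 (E = 9 - (-12*(-5/7) + 14) = 9 - (60/7 + 14) = 9 - 1*158/7 = 9 - 158/7 = -95/7 ≈ -13.571)
Y = -11035/9 (Y = (5/9)*(-2207) = -11035/9 ≈ -1226.1)
Y/4994 + E/(O(35) + 2074) = -11035/9/4994 - 95/(7*(-36 + 2074)) = -11035/9*1/4994 - 95/7/2038 = -11035/44946 - 95/7*1/2038 = -11035/44946 - 95/14266 = -40423795/160299909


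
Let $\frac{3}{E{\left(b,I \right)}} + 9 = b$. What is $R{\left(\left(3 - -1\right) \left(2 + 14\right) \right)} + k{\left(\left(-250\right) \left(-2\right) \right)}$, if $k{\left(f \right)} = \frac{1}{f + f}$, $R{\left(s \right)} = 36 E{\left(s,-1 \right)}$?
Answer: $\frac{21611}{11000} \approx 1.9646$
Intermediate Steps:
$E{\left(b,I \right)} = \frac{3}{-9 + b}$
$R{\left(s \right)} = \frac{108}{-9 + s}$ ($R{\left(s \right)} = 36 \frac{3}{-9 + s} = \frac{108}{-9 + s}$)
$k{\left(f \right)} = \frac{1}{2 f}$
$R{\left(\left(3 - -1\right) \left(2 + 14\right) \right)} + k{\left(\left(-250\right) \left(-2\right) \right)} = \frac{108}{-9 + \left(3 - -1\right) \left(2 + 14\right)} + \frac{1}{2 \left(\left(-250\right) \left(-2\right)\right)} = \frac{108}{-9 + \left(3 + 1\right) 16} + \frac{1}{2 \cdot 500} = \frac{108}{-9 + 4 \cdot 16} + \frac{1}{2} \cdot \frac{1}{500} = \frac{108}{-9 + 64} + \frac{1}{1000} = \frac{108}{55} + \frac{1}{1000} = \frac{21611}{11000}$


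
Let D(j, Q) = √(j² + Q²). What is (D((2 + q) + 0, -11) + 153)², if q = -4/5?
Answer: (765 + √3061)²/25 ≈ 26917.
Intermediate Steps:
q = -⅘ (q = -4*⅕ = -⅘ ≈ -0.80000)
D(j, Q) = √(Q² + j²)
(D((2 + q) + 0, -11) + 153)² = (√((-11)² + ((2 - ⅘) + 0)²) + 153)² = (√(121 + (6/5 + 0)²) + 153)² = (√(121 + (6/5)²) + 153)² = (√(121 + 36/25) + 153)² = (√(3061/25) + 153)² = (√3061/5 + 153)² = (153 + √3061/5)²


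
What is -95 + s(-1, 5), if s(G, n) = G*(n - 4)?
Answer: -96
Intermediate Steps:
s(G, n) = G*(-4 + n)
-95 + s(-1, 5) = -95 - (-4 + 5) = -95 - 1*1 = -95 - 1 = -96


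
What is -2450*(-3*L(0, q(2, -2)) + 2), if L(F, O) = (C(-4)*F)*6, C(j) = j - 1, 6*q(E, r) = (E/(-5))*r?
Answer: -4900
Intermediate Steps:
q(E, r) = -E*r/30 (q(E, r) = ((E/(-5))*r)/6 = ((E*(-1/5))*r)/6 = ((-E/5)*r)/6 = (-E*r/5)/6 = -E*r/30)
C(j) = -1 + j
L(F, O) = -30*F (L(F, O) = ((-1 - 4)*F)*6 = -5*F*6 = -30*F)
-2450*(-3*L(0, q(2, -2)) + 2) = -2450*(-(-90)*0 + 2) = -2450*(-3*0 + 2) = -2450*(0 + 2) = -2450*2 = -4900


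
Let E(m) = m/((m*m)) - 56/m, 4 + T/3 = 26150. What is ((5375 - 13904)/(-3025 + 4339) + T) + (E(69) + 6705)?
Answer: 285885721/3358 ≈ 85136.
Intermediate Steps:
T = 78438 (T = -12 + 3*26150 = -12 + 78450 = 78438)
E(m) = -55/m (E(m) = m/(m**2) - 56/m = m/m**2 - 56/m = 1/m - 56/m = -55/m)
((5375 - 13904)/(-3025 + 4339) + T) + (E(69) + 6705) = ((5375 - 13904)/(-3025 + 4339) + 78438) + (-55/69 + 6705) = (-8529/1314 + 78438) + (-55*1/69 + 6705) = (-8529*1/1314 + 78438) + (-55/69 + 6705) = (-2843/438 + 78438) + 462590/69 = 34353001/438 + 462590/69 = 285885721/3358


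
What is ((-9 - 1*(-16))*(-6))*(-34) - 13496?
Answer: -12068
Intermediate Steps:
((-9 - 1*(-16))*(-6))*(-34) - 13496 = ((-9 + 16)*(-6))*(-34) - 13496 = (7*(-6))*(-34) - 13496 = -42*(-34) - 13496 = 1428 - 13496 = -12068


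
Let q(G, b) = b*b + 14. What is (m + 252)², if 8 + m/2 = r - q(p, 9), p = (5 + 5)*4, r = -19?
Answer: 64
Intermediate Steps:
p = 40 (p = 10*4 = 40)
q(G, b) = 14 + b² (q(G, b) = b² + 14 = 14 + b²)
m = -244 (m = -16 + 2*(-19 - (14 + 9²)) = -16 + 2*(-19 - (14 + 81)) = -16 + 2*(-19 - 1*95) = -16 + 2*(-19 - 95) = -16 + 2*(-114) = -16 - 228 = -244)
(m + 252)² = (-244 + 252)² = 8² = 64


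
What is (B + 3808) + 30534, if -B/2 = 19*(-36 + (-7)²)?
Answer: 33848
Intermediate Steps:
B = -494 (B = -38*(-36 + (-7)²) = -38*(-36 + 49) = -38*13 = -2*247 = -494)
(B + 3808) + 30534 = (-494 + 3808) + 30534 = 3314 + 30534 = 33848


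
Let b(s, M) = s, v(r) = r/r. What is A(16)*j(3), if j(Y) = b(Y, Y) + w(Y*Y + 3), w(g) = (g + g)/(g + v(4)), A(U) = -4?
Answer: -252/13 ≈ -19.385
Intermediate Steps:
v(r) = 1
w(g) = 2*g/(1 + g) (w(g) = (g + g)/(g + 1) = (2*g)/(1 + g) = 2*g/(1 + g))
j(Y) = Y + 2*(3 + Y²)/(4 + Y²) (j(Y) = Y + 2*(Y*Y + 3)/(1 + (Y*Y + 3)) = Y + 2*(Y² + 3)/(1 + (Y² + 3)) = Y + 2*(3 + Y²)/(1 + (3 + Y²)) = Y + 2*(3 + Y²)/(4 + Y²))
A(16)*j(3) = -4*(6 + 2*3² + 3*(4 + 3²))/(4 + 3²) = -4*(6 + 2*9 + 3*(4 + 9))/(4 + 9) = -4*(6 + 18 + 3*13)/13 = -4*(6 + 18 + 39)/13 = -4*63/13 = -252/13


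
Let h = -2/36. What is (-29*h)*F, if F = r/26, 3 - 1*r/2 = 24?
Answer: -203/78 ≈ -2.6026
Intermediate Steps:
r = -42 (r = 6 - 2*24 = 6 - 48 = -42)
h = -1/18 (h = -2*1/36 = -1/18 ≈ -0.055556)
F = -21/13 (F = -42/26 = -42*1/26 = -21/13 ≈ -1.6154)
(-29*h)*F = -29*(-1/18)*(-21/13) = (29/18)*(-21/13) = -203/78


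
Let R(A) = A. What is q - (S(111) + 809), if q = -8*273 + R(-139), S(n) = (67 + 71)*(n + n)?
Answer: -33768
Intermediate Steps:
S(n) = 276*n (S(n) = 138*(2*n) = 276*n)
q = -2323 (q = -8*273 - 139 = -2184 - 139 = -2323)
q - (S(111) + 809) = -2323 - (276*111 + 809) = -2323 - (30636 + 809) = -2323 - 1*31445 = -2323 - 31445 = -33768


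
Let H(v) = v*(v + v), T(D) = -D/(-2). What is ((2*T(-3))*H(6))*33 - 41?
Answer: -7169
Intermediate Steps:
T(D) = D/2 (T(D) = -D*(-1/2) = D/2)
H(v) = 2*v**2 (H(v) = v*(2*v) = 2*v**2)
((2*T(-3))*H(6))*33 - 41 = ((2*((1/2)*(-3)))*(2*6**2))*33 - 41 = ((2*(-3/2))*(2*36))*33 - 41 = -3*72*33 - 41 = -216*33 - 41 = -7128 - 41 = -7169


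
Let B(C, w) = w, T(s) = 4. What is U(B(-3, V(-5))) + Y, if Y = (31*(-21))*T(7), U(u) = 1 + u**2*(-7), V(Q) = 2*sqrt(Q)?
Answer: -2463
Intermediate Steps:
U(u) = 1 - 7*u**2
Y = -2604 (Y = (31*(-21))*4 = -651*4 = -2604)
U(B(-3, V(-5))) + Y = (1 - 7*(2*sqrt(-5))**2) - 2604 = (1 - 7*(2*(I*sqrt(5)))**2) - 2604 = (1 - 7*(2*I*sqrt(5))**2) - 2604 = (1 - 7*(-20)) - 2604 = (1 + 140) - 2604 = 141 - 2604 = -2463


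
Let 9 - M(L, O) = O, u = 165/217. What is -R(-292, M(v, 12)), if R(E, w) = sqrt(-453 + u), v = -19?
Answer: -6*I*sqrt(591542)/217 ≈ -21.266*I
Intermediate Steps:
u = 165/217 (u = 165*(1/217) = 165/217 ≈ 0.76037)
M(L, O) = 9 - O
R(E, w) = 6*I*sqrt(591542)/217 (R(E, w) = sqrt(-453 + 165/217) = sqrt(-98136/217) = 6*I*sqrt(591542)/217)
-R(-292, M(v, 12)) = -6*I*sqrt(591542)/217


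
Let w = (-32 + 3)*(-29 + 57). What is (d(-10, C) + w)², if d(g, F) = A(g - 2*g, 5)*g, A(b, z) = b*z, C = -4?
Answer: 1721344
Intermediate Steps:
d(g, F) = -5*g² (d(g, F) = ((g - 2*g)*5)*g = (-g*5)*g = (-5*g)*g = -5*g²)
w = -812 (w = -29*28 = -812)
(d(-10, C) + w)² = (-5*(-10)² - 812)² = (-5*100 - 812)² = (-500 - 812)² = (-1312)² = 1721344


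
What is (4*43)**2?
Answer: 29584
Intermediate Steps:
(4*43)**2 = 172**2 = 29584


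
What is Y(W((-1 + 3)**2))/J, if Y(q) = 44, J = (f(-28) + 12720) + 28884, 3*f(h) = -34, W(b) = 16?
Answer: 66/62389 ≈ 0.0010579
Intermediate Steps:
f(h) = -34/3 (f(h) = (1/3)*(-34) = -34/3)
J = 124778/3 (J = (-34/3 + 12720) + 28884 = 38126/3 + 28884 = 124778/3 ≈ 41593.)
Y(W((-1 + 3)**2))/J = 44/(124778/3) = 44*(3/124778) = 66/62389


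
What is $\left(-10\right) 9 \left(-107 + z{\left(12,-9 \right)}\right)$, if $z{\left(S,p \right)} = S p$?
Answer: $19350$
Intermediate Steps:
$\left(-10\right) 9 \left(-107 + z{\left(12,-9 \right)}\right) = \left(-10\right) 9 \left(-107 + 12 \left(-9\right)\right) = - 90 \left(-107 - 108\right) = \left(-90\right) \left(-215\right) = 19350$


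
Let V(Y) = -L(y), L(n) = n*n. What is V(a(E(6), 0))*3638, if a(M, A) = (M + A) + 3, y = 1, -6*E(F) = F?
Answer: -3638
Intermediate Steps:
E(F) = -F/6
L(n) = n²
a(M, A) = 3 + A + M (a(M, A) = (A + M) + 3 = 3 + A + M)
V(Y) = -1 (V(Y) = -1*1² = -1*1 = -1)
V(a(E(6), 0))*3638 = -1*3638 = -3638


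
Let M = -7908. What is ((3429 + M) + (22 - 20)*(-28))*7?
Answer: -31745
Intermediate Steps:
((3429 + M) + (22 - 20)*(-28))*7 = ((3429 - 7908) + (22 - 20)*(-28))*7 = (-4479 + 2*(-28))*7 = (-4479 - 56)*7 = -4535*7 = -31745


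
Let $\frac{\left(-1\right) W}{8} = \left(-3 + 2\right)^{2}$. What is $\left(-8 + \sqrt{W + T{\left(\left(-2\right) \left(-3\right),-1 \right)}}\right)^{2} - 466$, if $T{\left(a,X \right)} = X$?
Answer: $-411 - 48 i \approx -411.0 - 48.0 i$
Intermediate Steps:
$W = -8$ ($W = - 8 \left(-3 + 2\right)^{2} = - 8 \left(-1\right)^{2} = \left(-8\right) 1 = -8$)
$\left(-8 + \sqrt{W + T{\left(\left(-2\right) \left(-3\right),-1 \right)}}\right)^{2} - 466 = \left(-8 + \sqrt{-8 - 1}\right)^{2} - 466 = \left(-8 + \sqrt{-9}\right)^{2} - 466 = \left(-8 + 3 i\right)^{2} - 466 = -466 + \left(-8 + 3 i\right)^{2}$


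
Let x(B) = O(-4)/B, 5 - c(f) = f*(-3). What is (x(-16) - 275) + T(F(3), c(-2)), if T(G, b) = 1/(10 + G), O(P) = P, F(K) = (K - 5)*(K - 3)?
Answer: -5493/20 ≈ -274.65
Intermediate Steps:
c(f) = 5 + 3*f (c(f) = 5 - f*(-3) = 5 - (-3)*f = 5 + 3*f)
F(K) = (-5 + K)*(-3 + K)
x(B) = -4/B
(x(-16) - 275) + T(F(3), c(-2)) = (-4/(-16) - 275) + 1/(10 + (15 + 3² - 8*3)) = (-4*(-1/16) - 275) + 1/(10 + (15 + 9 - 24)) = (¼ - 275) + 1/(10 + 0) = -1099/4 + 1/10 = -1099/4 + ⅒ = -5493/20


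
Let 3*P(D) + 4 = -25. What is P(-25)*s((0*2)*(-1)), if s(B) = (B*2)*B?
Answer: 0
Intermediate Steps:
P(D) = -29/3 (P(D) = -4/3 + (1/3)*(-25) = -4/3 - 25/3 = -29/3)
s(B) = 2*B**2 (s(B) = (2*B)*B = 2*B**2)
P(-25)*s((0*2)*(-1)) = -58*((0*2)*(-1))**2/3 = -58*(0*(-1))**2/3 = -58*0**2/3 = -58*0/3 = -29/3*0 = 0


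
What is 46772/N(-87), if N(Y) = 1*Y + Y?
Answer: -23386/87 ≈ -268.80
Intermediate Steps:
N(Y) = 2*Y (N(Y) = Y + Y = 2*Y)
46772/N(-87) = 46772/((2*(-87))) = 46772/(-174) = 46772*(-1/174) = -23386/87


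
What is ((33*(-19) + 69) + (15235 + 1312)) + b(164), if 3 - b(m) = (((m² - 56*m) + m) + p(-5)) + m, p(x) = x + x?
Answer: -2038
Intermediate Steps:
p(x) = 2*x
b(m) = 13 - m² + 54*m (b(m) = 3 - ((((m² - 56*m) + m) + 2*(-5)) + m) = 3 - (((m² - 55*m) - 10) + m) = 3 - ((-10 + m² - 55*m) + m) = 3 - (-10 + m² - 54*m) = 3 + (10 - m² + 54*m) = 13 - m² + 54*m)
((33*(-19) + 69) + (15235 + 1312)) + b(164) = ((33*(-19) + 69) + (15235 + 1312)) + (13 - 1*164² + 54*164) = ((-627 + 69) + 16547) + (13 - 1*26896 + 8856) = (-558 + 16547) + (13 - 26896 + 8856) = 15989 - 18027 = -2038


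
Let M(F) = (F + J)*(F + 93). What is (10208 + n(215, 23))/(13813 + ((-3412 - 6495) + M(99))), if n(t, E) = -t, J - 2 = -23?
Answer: 3331/6294 ≈ 0.52923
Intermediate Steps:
J = -21 (J = 2 - 23 = -21)
M(F) = (-21 + F)*(93 + F) (M(F) = (F - 21)*(F + 93) = (-21 + F)*(93 + F))
(10208 + n(215, 23))/(13813 + ((-3412 - 6495) + M(99))) = (10208 - 1*215)/(13813 + ((-3412 - 6495) + (-1953 + 99² + 72*99))) = (10208 - 215)/(13813 + (-9907 + (-1953 + 9801 + 7128))) = 9993/(13813 + (-9907 + 14976)) = 9993/(13813 + 5069) = 9993/18882 = 9993*(1/18882) = 3331/6294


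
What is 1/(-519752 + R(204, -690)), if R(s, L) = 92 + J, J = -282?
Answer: -1/519942 ≈ -1.9233e-6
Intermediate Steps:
R(s, L) = -190 (R(s, L) = 92 - 282 = -190)
1/(-519752 + R(204, -690)) = 1/(-519752 - 190) = 1/(-519942) = -1/519942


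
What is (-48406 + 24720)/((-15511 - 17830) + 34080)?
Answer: -23686/739 ≈ -32.051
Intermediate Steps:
(-48406 + 24720)/((-15511 - 17830) + 34080) = -23686/(-33341 + 34080) = -23686/739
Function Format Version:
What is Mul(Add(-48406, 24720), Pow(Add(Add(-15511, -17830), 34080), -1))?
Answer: Rational(-23686, 739) ≈ -32.051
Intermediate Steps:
Mul(Add(-48406, 24720), Pow(Add(Add(-15511, -17830), 34080), -1)) = Mul(-23686, Pow(Add(-33341, 34080), -1)) = Mul(-23686, Pow(739, -1)) = Mul(-23686, Rational(1, 739)) = Rational(-23686, 739)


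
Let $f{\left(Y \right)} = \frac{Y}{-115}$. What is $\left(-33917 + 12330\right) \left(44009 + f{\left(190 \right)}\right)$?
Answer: $- \frac{21849692203}{23} \approx -9.4999 \cdot 10^{8}$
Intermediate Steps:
$f{\left(Y \right)} = - \frac{Y}{115}$ ($f{\left(Y \right)} = Y \left(- \frac{1}{115}\right) = - \frac{Y}{115}$)
$\left(-33917 + 12330\right) \left(44009 + f{\left(190 \right)}\right) = \left(-33917 + 12330\right) \left(44009 - \frac{38}{23}\right) = - 21587 \left(44009 - \frac{38}{23}\right) = \left(-21587\right) \frac{1012169}{23} = - \frac{21849692203}{23}$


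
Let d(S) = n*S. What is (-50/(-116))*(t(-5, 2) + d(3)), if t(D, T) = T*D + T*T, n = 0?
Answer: -75/29 ≈ -2.5862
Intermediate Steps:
d(S) = 0 (d(S) = 0*S = 0)
t(D, T) = T**2 + D*T (t(D, T) = D*T + T**2 = T**2 + D*T)
(-50/(-116))*(t(-5, 2) + d(3)) = (-50/(-116))*(2*(-5 + 2) + 0) = (-50*(-1/116))*(2*(-3) + 0) = 25*(-6 + 0)/58 = (25/58)*(-6) = -75/29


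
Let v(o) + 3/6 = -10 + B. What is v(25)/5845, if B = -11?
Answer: -43/11690 ≈ -0.0036784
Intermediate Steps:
v(o) = -43/2 (v(o) = -½ + (-10 - 11) = -½ - 21 = -43/2)
v(25)/5845 = -43/2/5845 = -43/2*1/5845 = -43/11690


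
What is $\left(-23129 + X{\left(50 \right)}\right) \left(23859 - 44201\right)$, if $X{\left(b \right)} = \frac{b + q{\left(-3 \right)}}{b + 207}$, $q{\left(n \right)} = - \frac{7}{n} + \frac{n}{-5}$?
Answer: $\frac{1813723253342}{3855} \approx 4.7049 \cdot 10^{8}$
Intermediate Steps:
$q{\left(n \right)} = - \frac{7}{n} - \frac{n}{5}$ ($q{\left(n \right)} = - \frac{7}{n} + n \left(- \frac{1}{5}\right) = - \frac{7}{n} - \frac{n}{5}$)
$X{\left(b \right)} = \frac{\frac{44}{15} + b}{207 + b}$ ($X{\left(b \right)} = \frac{b - \left(- \frac{3}{5} + \frac{7}{-3}\right)}{b + 207} = \frac{b + \left(\left(-7\right) \left(- \frac{1}{3}\right) + \frac{3}{5}\right)}{207 + b} = \frac{b + \left(\frac{7}{3} + \frac{3}{5}\right)}{207 + b} = \frac{b + \frac{44}{15}}{207 + b} = \frac{\frac{44}{15} + b}{207 + b}$)
$\left(-23129 + X{\left(50 \right)}\right) \left(23859 - 44201\right) = \left(-23129 + \frac{\frac{44}{15} + 50}{207 + 50}\right) \left(23859 - 44201\right) = \left(-23129 + \frac{1}{257} \cdot \frac{794}{15}\right) \left(-20342\right) = \left(-23129 + \frac{794}{3855}\right) \left(-20342\right) = \left(- \frac{89161501}{3855}\right) \left(-20342\right) = \frac{1813723253342}{3855}$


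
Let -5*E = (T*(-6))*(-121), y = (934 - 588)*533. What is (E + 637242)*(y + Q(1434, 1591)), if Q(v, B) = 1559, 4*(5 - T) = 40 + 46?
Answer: 594789595653/5 ≈ 1.1896e+11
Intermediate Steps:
T = -33/2 (T = 5 - (40 + 46)/4 = 5 - ¼*86 = 5 - 43/2 = -33/2 ≈ -16.500)
y = 184418 (y = 346*533 = 184418)
E = 11979/5 (E = -(-33/2*(-6))*(-121)/5 = -99*(-121)/5 = -⅕*(-11979) = 11979/5 ≈ 2395.8)
(E + 637242)*(y + Q(1434, 1591)) = (11979/5 + 637242)*(184418 + 1559) = (3198189/5)*185977 = 594789595653/5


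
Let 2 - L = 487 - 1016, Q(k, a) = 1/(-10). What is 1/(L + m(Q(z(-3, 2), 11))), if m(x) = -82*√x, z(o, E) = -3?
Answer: 2655/1413167 + 41*I*√10/1413167 ≈ 0.0018788 + 9.1747e-5*I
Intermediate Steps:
Q(k, a) = -⅒
L = 531 (L = 2 - (487 - 1016) = 2 - 1*(-529) = 2 + 529 = 531)
1/(L + m(Q(z(-3, 2), 11))) = 1/(531 - 41*I*√10/5)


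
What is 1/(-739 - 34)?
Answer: -1/773 ≈ -0.0012937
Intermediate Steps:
1/(-739 - 34) = 1/(-773) = -1/773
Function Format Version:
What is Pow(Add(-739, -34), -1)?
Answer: Rational(-1, 773) ≈ -0.0012937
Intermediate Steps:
Pow(Add(-739, -34), -1) = Pow(-773, -1) = Rational(-1, 773)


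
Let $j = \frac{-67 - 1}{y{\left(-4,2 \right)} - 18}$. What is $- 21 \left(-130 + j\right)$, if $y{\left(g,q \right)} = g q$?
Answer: $\frac{34776}{13} \approx 2675.1$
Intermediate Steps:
$j = \frac{34}{13}$ ($j = \frac{-67 - 1}{\left(-4\right) 2 - 18} = - \frac{68}{-8 - 18} = - \frac{68}{-26} = \left(-68\right) \left(- \frac{1}{26}\right) = \frac{34}{13} \approx 2.6154$)
$- 21 \left(-130 + j\right) = - 21 \left(-130 + \frac{34}{13}\right) = \left(-21\right) \left(- \frac{1656}{13}\right) = \frac{34776}{13}$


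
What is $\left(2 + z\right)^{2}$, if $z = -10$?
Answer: $64$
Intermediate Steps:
$\left(2 + z\right)^{2} = \left(2 - 10\right)^{2} = \left(-8\right)^{2} = 64$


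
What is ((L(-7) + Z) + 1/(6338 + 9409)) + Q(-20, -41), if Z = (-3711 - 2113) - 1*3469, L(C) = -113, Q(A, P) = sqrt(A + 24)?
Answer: -148084787/15747 ≈ -9404.0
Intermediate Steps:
Q(A, P) = sqrt(24 + A)
Z = -9293 (Z = -5824 - 3469 = -9293)
((L(-7) + Z) + 1/(6338 + 9409)) + Q(-20, -41) = ((-113 - 9293) + 1/(6338 + 9409)) + sqrt(24 - 20) = (-9406 + 1/15747) + sqrt(4) = (-9406 + 1/15747) + 2 = -148116281/15747 + 2 = -148084787/15747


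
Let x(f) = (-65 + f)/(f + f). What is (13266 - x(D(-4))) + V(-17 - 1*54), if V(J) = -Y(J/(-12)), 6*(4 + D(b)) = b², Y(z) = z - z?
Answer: 105929/8 ≈ 13241.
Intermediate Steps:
Y(z) = 0
D(b) = -4 + b²/6
x(f) = (-65 + f)/(2*f) (x(f) = (-65 + f)/((2*f)) = (-65 + f)*(1/(2*f)) = (-65 + f)/(2*f))
V(J) = 0 (V(J) = -1*0 = 0)
(13266 - x(D(-4))) + V(-17 - 1*54) = (13266 - (-65 + (-4 + (⅙)*(-4)²))/(2*(-4 + (⅙)*(-4)²))) + 0 = (13266 - (-65 + (-4 + (⅙)*16))/(2*(-4 + (⅙)*16))) + 0 = (13266 - (-65 + (-4 + 8/3))/(2*(-4 + 8/3))) + 0 = (13266 - (-65 - 4/3)/(2*(-4/3))) + 0 = (13266 - (-3)*(-199)/(2*4*3)) + 0 = (13266 - 1*199/8) + 0 = (13266 - 199/8) + 0 = 105929/8 + 0 = 105929/8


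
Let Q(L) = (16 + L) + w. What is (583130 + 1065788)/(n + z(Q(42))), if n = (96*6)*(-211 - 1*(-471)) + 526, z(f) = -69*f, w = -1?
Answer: 1648918/146353 ≈ 11.267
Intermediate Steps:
Q(L) = 15 + L (Q(L) = (16 + L) - 1 = 15 + L)
n = 150286 (n = 576*(-211 + 471) + 526 = 576*260 + 526 = 149760 + 526 = 150286)
(583130 + 1065788)/(n + z(Q(42))) = (583130 + 1065788)/(150286 - 69*(15 + 42)) = 1648918/(150286 - 69*57) = 1648918/(150286 - 3933) = 1648918/146353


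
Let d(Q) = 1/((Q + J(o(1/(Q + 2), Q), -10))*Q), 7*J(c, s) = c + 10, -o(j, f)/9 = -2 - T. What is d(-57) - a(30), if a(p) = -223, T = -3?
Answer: 5058985/22686 ≈ 223.00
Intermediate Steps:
o(j, f) = -9 (o(j, f) = -9*(-2 - 1*(-3)) = -9*(-2 + 3) = -9*1 = -9)
J(c, s) = 10/7 + c/7 (J(c, s) = (c + 10)/7 = (10 + c)/7 = 10/7 + c/7)
d(Q) = 1/(Q*(1/7 + Q)) (d(Q) = 1/((Q + (10/7 + (1/7)*(-9)))*Q) = 1/((Q + (10/7 - 9/7))*Q) = 1/((Q + 1/7)*Q) = 1/((1/7 + Q)*Q) = 1/(Q*(1/7 + Q)))
d(-57) - a(30) = 7/(-57*(1 + 7*(-57))) - 1*(-223) = 7*(-1/57)/(1 - 399) + 223 = 7*(-1/57)/(-398) + 223 = 7*(-1/57)*(-1/398) + 223 = 7/22686 + 223 = 5058985/22686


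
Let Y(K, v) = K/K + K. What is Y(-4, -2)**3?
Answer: -27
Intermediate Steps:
Y(K, v) = 1 + K
Y(-4, -2)**3 = (1 - 4)**3 = (-3)**3 = -27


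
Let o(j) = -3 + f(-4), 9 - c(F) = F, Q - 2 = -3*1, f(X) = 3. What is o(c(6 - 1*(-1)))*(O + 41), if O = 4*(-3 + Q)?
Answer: 0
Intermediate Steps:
Q = -1 (Q = 2 - 3*1 = 2 - 3 = -1)
c(F) = 9 - F
o(j) = 0 (o(j) = -3 + 3 = 0)
O = -16 (O = 4*(-3 - 1) = 4*(-4) = -16)
o(c(6 - 1*(-1)))*(O + 41) = 0*(-16 + 41) = 0*25 = 0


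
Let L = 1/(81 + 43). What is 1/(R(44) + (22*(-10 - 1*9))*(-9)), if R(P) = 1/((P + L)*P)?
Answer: 60027/225821605 ≈ 0.00026582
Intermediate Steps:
L = 1/124 ≈ 0.0080645
R(P) = 1/(P*(1/124 + P)) (R(P) = 1/((P + 1/124)*P) = 1/((1/124 + P)*P) = 1/(P*(1/124 + P)))
1/(R(44) + (22*(-10 - 1*9))*(-9)) = 1/(124/(44*(1 + 124*44)) + (22*(-10 - 1*9))*(-9)) = 1/(124*(1/44)/(1 + 5456) + (22*(-10 - 9))*(-9)) = 1/(124*(1/44)/5457 + (22*(-19))*(-9)) = 1/(124*(1/44)*(1/5457) - 418*(-9)) = 1/(31/60027 + 3762) = 1/(225821605/60027) = 60027/225821605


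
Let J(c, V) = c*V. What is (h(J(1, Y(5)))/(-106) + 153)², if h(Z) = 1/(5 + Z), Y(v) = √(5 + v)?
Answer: 11835572047/505620 + 48653*√10/252810 ≈ 23409.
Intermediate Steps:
J(c, V) = V*c
(h(J(1, Y(5)))/(-106) + 153)² = (1/((5 + √(5 + 5)*1)*(-106)) + 153)² = (-1/106/(5 + √10*1) + 153)² = (-1/106/(5 + √10) + 153)² = (-1/(106*(5 + √10)) + 153)² = (153 - 1/(106*(5 + √10)))²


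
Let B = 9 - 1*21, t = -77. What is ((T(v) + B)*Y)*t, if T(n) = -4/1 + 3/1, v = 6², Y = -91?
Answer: -91091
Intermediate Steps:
B = -12 (B = 9 - 21 = -12)
v = 36
T(n) = -1 (T(n) = -4*1 + 3*1 = -4 + 3 = -1)
((T(v) + B)*Y)*t = ((-1 - 12)*(-91))*(-77) = -13*(-91)*(-77) = 1183*(-77) = -91091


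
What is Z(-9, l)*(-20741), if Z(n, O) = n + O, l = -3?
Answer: 248892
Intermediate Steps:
Z(n, O) = O + n
Z(-9, l)*(-20741) = (-3 - 9)*(-20741) = -12*(-20741) = 248892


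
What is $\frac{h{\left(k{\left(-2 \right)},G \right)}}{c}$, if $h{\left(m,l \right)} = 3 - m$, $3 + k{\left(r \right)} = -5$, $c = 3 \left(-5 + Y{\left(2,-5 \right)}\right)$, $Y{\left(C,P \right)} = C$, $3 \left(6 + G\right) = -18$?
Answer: $- \frac{11}{9} \approx -1.2222$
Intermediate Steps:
$G = -12$ ($G = -6 + \frac{1}{3} \left(-18\right) = -6 - 6 = -12$)
$c = -9$ ($c = 3 \left(-5 + 2\right) = 3 \left(-3\right) = -9$)
$k{\left(r \right)} = -8$ ($k{\left(r \right)} = -3 - 5 = -8$)
$\frac{h{\left(k{\left(-2 \right)},G \right)}}{c} = \frac{3 - -8}{-9} = \left(3 + 8\right) \left(- \frac{1}{9}\right) = 11 \left(- \frac{1}{9}\right) = - \frac{11}{9}$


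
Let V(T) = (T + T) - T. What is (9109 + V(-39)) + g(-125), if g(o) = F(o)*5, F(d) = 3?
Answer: 9085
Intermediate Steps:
V(T) = T (V(T) = 2*T - T = T)
g(o) = 15 (g(o) = 3*5 = 15)
(9109 + V(-39)) + g(-125) = (9109 - 39) + 15 = 9070 + 15 = 9085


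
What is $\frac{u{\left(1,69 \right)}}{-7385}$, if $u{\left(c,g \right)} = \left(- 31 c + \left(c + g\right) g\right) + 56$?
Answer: $- \frac{971}{1477} \approx -0.65741$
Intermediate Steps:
$u{\left(c,g \right)} = 56 - 31 c + g \left(c + g\right)$ ($u{\left(c,g \right)} = \left(- 31 c + g \left(c + g\right)\right) + 56 = 56 - 31 c + g \left(c + g\right)$)
$\frac{u{\left(1,69 \right)}}{-7385} = \frac{56 + 69^{2} - 31 + 1 \cdot 69}{-7385} = \left(56 + 4761 - 31 + 69\right) \left(- \frac{1}{7385}\right) = 4855 \left(- \frac{1}{7385}\right) = - \frac{971}{1477}$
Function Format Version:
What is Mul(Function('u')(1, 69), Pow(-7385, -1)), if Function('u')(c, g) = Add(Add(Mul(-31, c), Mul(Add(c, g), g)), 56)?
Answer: Rational(-971, 1477) ≈ -0.65741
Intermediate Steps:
Function('u')(c, g) = Add(56, Mul(-31, c), Mul(g, Add(c, g))) (Function('u')(c, g) = Add(Add(Mul(-31, c), Mul(g, Add(c, g))), 56) = Add(56, Mul(-31, c), Mul(g, Add(c, g))))
Mul(Function('u')(1, 69), Pow(-7385, -1)) = Mul(Add(56, Pow(69, 2), Mul(-31, 1), Mul(1, 69)), Pow(-7385, -1)) = Mul(Add(56, 4761, -31, 69), Rational(-1, 7385)) = Mul(4855, Rational(-1, 7385)) = Rational(-971, 1477)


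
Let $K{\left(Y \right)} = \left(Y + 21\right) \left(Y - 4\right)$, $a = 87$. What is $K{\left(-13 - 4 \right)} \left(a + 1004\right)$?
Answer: $-91644$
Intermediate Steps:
$K{\left(Y \right)} = \left(-4 + Y\right) \left(21 + Y\right)$ ($K{\left(Y \right)} = \left(21 + Y\right) \left(-4 + Y\right) = \left(-4 + Y\right) \left(21 + Y\right)$)
$K{\left(-13 - 4 \right)} \left(a + 1004\right) = \left(-84 + \left(-13 - 4\right)^{2} + 17 \left(-13 - 4\right)\right) \left(87 + 1004\right) = \left(-84 + \left(-13 - 4\right)^{2} + 17 \left(-13 - 4\right)\right) 1091 = \left(-84 + \left(-17\right)^{2} + 17 \left(-17\right)\right) 1091 = \left(-84 + 289 - 289\right) 1091 = \left(-84\right) 1091 = -91644$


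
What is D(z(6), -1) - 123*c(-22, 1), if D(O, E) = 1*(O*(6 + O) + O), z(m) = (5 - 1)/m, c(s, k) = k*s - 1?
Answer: 25507/9 ≈ 2834.1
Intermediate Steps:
c(s, k) = -1 + k*s
z(m) = 4/m
D(O, E) = O + O*(6 + O) (D(O, E) = 1*(O + O*(6 + O)) = O + O*(6 + O))
D(z(6), -1) - 123*c(-22, 1) = (4/6)*(7 + 4/6) - 123*(-1 + 1*(-22)) = (4*(⅙))*(7 + 4*(⅙)) - 123*(-1 - 22) = 2*(7 + ⅔)/3 - 123*(-23) = (⅔)*(23/3) + 2829 = 46/9 + 2829 = 25507/9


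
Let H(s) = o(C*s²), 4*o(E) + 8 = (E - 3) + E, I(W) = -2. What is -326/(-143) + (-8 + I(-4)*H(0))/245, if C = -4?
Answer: 31805/14014 ≈ 2.2695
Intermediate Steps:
o(E) = -11/4 + E/2 (o(E) = -2 + ((E - 3) + E)/4 = -2 + ((-3 + E) + E)/4 = -2 + (-3 + 2*E)/4 = -2 + (-¾ + E/2) = -11/4 + E/2)
H(s) = -11/4 - 2*s² (H(s) = -11/4 + (-4*s²)/2 = -11/4 - 2*s²)
-326/(-143) + (-8 + I(-4)*H(0))/245 = -326/(-143) + (-8 - 2*(-11/4 - 2*0²))/245 = -326*(-1/143) + (-8 - 2*(-11/4 - 2*0))*(1/245) = 326/143 + (-8 - 2*(-11/4 + 0))*(1/245) = 326/143 + (-8 - 2*(-11/4))*(1/245) = 326/143 + (-8 + 11/2)*(1/245) = 326/143 - 5/2*1/245 = 326/143 - 1/98 = 31805/14014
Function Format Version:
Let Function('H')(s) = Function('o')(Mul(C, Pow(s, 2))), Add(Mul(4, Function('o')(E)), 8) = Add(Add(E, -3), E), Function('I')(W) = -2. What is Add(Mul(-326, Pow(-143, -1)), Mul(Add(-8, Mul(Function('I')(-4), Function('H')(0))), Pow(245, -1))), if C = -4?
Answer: Rational(31805, 14014) ≈ 2.2695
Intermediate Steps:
Function('o')(E) = Add(Rational(-11, 4), Mul(Rational(1, 2), E)) (Function('o')(E) = Add(-2, Mul(Rational(1, 4), Add(Add(E, -3), E))) = Add(-2, Mul(Rational(1, 4), Add(Add(-3, E), E))) = Add(-2, Mul(Rational(1, 4), Add(-3, Mul(2, E)))) = Add(-2, Add(Rational(-3, 4), Mul(Rational(1, 2), E))) = Add(Rational(-11, 4), Mul(Rational(1, 2), E)))
Function('H')(s) = Add(Rational(-11, 4), Mul(-2, Pow(s, 2))) (Function('H')(s) = Add(Rational(-11, 4), Mul(Rational(1, 2), Mul(-4, Pow(s, 2)))) = Add(Rational(-11, 4), Mul(-2, Pow(s, 2))))
Add(Mul(-326, Pow(-143, -1)), Mul(Add(-8, Mul(Function('I')(-4), Function('H')(0))), Pow(245, -1))) = Add(Mul(-326, Pow(-143, -1)), Mul(Add(-8, Mul(-2, Add(Rational(-11, 4), Mul(-2, Pow(0, 2))))), Pow(245, -1))) = Add(Mul(-326, Rational(-1, 143)), Mul(Add(-8, Mul(-2, Add(Rational(-11, 4), Mul(-2, 0)))), Rational(1, 245))) = Add(Rational(326, 143), Mul(Add(-8, Mul(-2, Add(Rational(-11, 4), 0))), Rational(1, 245))) = Add(Rational(326, 143), Mul(Add(-8, Mul(-2, Rational(-11, 4))), Rational(1, 245))) = Add(Rational(326, 143), Mul(Add(-8, Rational(11, 2)), Rational(1, 245))) = Add(Rational(326, 143), Mul(Rational(-5, 2), Rational(1, 245))) = Add(Rational(326, 143), Rational(-1, 98)) = Rational(31805, 14014)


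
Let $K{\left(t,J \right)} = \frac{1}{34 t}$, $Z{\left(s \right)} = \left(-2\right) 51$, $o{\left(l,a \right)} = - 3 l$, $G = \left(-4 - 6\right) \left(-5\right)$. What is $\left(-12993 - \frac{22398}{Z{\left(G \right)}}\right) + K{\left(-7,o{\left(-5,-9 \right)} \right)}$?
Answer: $- \frac{3040073}{238} \approx -12773.0$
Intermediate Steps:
$G = 50$ ($G = \left(-10\right) \left(-5\right) = 50$)
$Z{\left(s \right)} = -102$
$K{\left(t,J \right)} = \frac{1}{34 t}$
$\left(-12993 - \frac{22398}{Z{\left(G \right)}}\right) + K{\left(-7,o{\left(-5,-9 \right)} \right)} = \left(-12993 - \frac{22398}{-102}\right) + \frac{1}{34 \left(-7\right)} = \left(-12993 - - \frac{3733}{17}\right) + \frac{1}{34} \left(- \frac{1}{7}\right) = \left(-12993 + \frac{3733}{17}\right) - \frac{1}{238} = - \frac{217148}{17} - \frac{1}{238} = - \frac{3040073}{238}$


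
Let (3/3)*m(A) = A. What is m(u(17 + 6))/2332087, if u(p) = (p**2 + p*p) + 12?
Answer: 1070/2332087 ≈ 0.00045882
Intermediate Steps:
u(p) = 12 + 2*p**2 (u(p) = (p**2 + p**2) + 12 = 2*p**2 + 12 = 12 + 2*p**2)
m(A) = A
m(u(17 + 6))/2332087 = (12 + 2*(17 + 6)**2)/2332087 = (12 + 2*23**2)*(1/2332087) = (12 + 2*529)*(1/2332087) = (12 + 1058)*(1/2332087) = 1070*(1/2332087) = 1070/2332087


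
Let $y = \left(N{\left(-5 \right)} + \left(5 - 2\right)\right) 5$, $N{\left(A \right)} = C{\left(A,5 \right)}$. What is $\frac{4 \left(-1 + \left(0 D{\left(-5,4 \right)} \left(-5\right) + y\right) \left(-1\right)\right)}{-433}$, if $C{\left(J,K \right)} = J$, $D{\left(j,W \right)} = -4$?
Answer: $- \frac{36}{433} \approx -0.083141$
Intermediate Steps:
$N{\left(A \right)} = A$
$y = -10$ ($y = \left(-5 + \left(5 - 2\right)\right) 5 = \left(-5 + 3\right) 5 = \left(-2\right) 5 = -10$)
$\frac{4 \left(-1 + \left(0 D{\left(-5,4 \right)} \left(-5\right) + y\right) \left(-1\right)\right)}{-433} = \frac{4 \left(-1 + \left(0 \left(-4\right) \left(-5\right) - 10\right) \left(-1\right)\right)}{-433} = 4 \left(-1 + \left(0 \left(-5\right) - 10\right) \left(-1\right)\right) \left(- \frac{1}{433}\right) = 4 \left(-1 + \left(0 - 10\right) \left(-1\right)\right) \left(- \frac{1}{433}\right) = 4 \left(-1 - -10\right) \left(- \frac{1}{433}\right) = 4 \left(-1 + 10\right) \left(- \frac{1}{433}\right) = 4 \cdot 9 \left(- \frac{1}{433}\right) = 36 \left(- \frac{1}{433}\right) = - \frac{36}{433}$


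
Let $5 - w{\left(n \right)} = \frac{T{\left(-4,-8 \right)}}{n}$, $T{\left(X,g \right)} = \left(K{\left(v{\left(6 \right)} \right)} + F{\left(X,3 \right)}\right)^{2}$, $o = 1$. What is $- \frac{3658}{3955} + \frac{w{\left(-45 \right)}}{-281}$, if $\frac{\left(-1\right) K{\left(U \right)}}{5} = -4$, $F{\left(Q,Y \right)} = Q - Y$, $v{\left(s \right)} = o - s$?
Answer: $- \frac{9562736}{10002195} \approx -0.95606$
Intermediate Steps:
$v{\left(s \right)} = 1 - s$
$K{\left(U \right)} = 20$ ($K{\left(U \right)} = \left(-5\right) \left(-4\right) = 20$)
$T{\left(X,g \right)} = \left(17 + X\right)^{2}$ ($T{\left(X,g \right)} = \left(20 + \left(X - 3\right)\right)^{2} = \left(20 + \left(-3 + X\right)\right)^{2} = \left(17 + X\right)^{2}$)
$w{\left(n \right)} = 5 - \frac{169}{n}$ ($w{\left(n \right)} = 5 - \frac{\left(17 - 4\right)^{2}}{n} = 5 - \frac{13^{2}}{n} = 5 - \frac{169}{n}$)
$- \frac{3658}{3955} + \frac{w{\left(-45 \right)}}{-281} = - \frac{3658}{3955} + \frac{5 - \frac{169}{-45}}{-281} = \left(-3658\right) \frac{1}{3955} + \left(5 - - \frac{169}{45}\right) \left(- \frac{1}{281}\right) = - \frac{3658}{3955} + \left(5 + \frac{169}{45}\right) \left(- \frac{1}{281}\right) = - \frac{3658}{3955} + \frac{394}{45} \left(- \frac{1}{281}\right) = - \frac{3658}{3955} - \frac{394}{12645} = - \frac{9562736}{10002195}$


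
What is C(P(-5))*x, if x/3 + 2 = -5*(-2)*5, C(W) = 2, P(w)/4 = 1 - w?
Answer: 288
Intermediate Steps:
P(w) = 4 - 4*w (P(w) = 4*(1 - w) = 4 - 4*w)
x = 144 (x = -6 + 3*(-5*(-2)*5) = -6 + 3*(10*5) = -6 + 3*50 = -6 + 150 = 144)
C(P(-5))*x = 2*144 = 288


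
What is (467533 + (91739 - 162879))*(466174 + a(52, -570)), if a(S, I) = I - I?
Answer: 184788110382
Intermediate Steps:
a(S, I) = 0
(467533 + (91739 - 162879))*(466174 + a(52, -570)) = (467533 + (91739 - 162879))*(466174 + 0) = (467533 - 71140)*466174 = 396393*466174 = 184788110382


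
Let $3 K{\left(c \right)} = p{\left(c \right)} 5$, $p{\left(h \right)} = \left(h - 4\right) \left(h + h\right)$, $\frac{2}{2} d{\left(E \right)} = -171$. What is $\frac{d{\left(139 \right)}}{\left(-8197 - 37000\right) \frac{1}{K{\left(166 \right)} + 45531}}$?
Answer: $\frac{23114241}{45197} \approx 511.41$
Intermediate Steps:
$d{\left(E \right)} = -171$
$p{\left(h \right)} = 2 h \left(-4 + h\right)$ ($p{\left(h \right)} = \left(-4 + h\right) 2 h = 2 h \left(-4 + h\right)$)
$K{\left(c \right)} = \frac{10 c \left(-4 + c\right)}{3}$ ($K{\left(c \right)} = \frac{2 c \left(-4 + c\right) 5}{3} = \frac{10 c \left(-4 + c\right)}{3}$)
$\frac{d{\left(139 \right)}}{\left(-8197 - 37000\right) \frac{1}{K{\left(166 \right)} + 45531}} = - \frac{171}{\left(-8197 - 37000\right) \frac{1}{\frac{10}{3} \cdot 166 \left(-4 + 166\right) + 45531}} = - \frac{171}{\left(-45197\right) \frac{1}{\frac{10}{3} \cdot 166 \cdot 162 + 45531}} = - \frac{171}{\left(-45197\right) \frac{1}{89640 + 45531}} = - \frac{171}{\left(-45197\right) \frac{1}{135171}} = - \frac{171}{- \frac{45197}{135171}} = \left(-171\right) \left(- \frac{135171}{45197}\right) = \frac{23114241}{45197}$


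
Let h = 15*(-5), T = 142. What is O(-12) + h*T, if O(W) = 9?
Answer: -10641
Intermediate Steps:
h = -75
O(-12) + h*T = 9 - 75*142 = 9 - 10650 = -10641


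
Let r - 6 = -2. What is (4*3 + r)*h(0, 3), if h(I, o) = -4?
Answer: -64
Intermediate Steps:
r = 4 (r = 6 - 2 = 4)
(4*3 + r)*h(0, 3) = (4*3 + 4)*(-4) = (12 + 4)*(-4) = 16*(-4) = -64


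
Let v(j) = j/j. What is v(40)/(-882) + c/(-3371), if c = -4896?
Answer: 4314901/2973222 ≈ 1.4513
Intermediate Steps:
v(j) = 1
v(40)/(-882) + c/(-3371) = 1/(-882) - 4896/(-3371) = 1*(-1/882) - 4896*(-1/3371) = -1/882 + 4896/3371 = 4314901/2973222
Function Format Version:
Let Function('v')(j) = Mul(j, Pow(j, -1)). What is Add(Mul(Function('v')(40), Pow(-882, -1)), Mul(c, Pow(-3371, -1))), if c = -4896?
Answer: Rational(4314901, 2973222) ≈ 1.4513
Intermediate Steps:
Function('v')(j) = 1
Add(Mul(Function('v')(40), Pow(-882, -1)), Mul(c, Pow(-3371, -1))) = Add(Mul(1, Pow(-882, -1)), Mul(-4896, Pow(-3371, -1))) = Add(Mul(1, Rational(-1, 882)), Mul(-4896, Rational(-1, 3371))) = Add(Rational(-1, 882), Rational(4896, 3371)) = Rational(4314901, 2973222)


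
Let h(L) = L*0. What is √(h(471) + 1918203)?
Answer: 7*√39147 ≈ 1385.0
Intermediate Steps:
h(L) = 0
√(h(471) + 1918203) = √(0 + 1918203) = √1918203 = 7*√39147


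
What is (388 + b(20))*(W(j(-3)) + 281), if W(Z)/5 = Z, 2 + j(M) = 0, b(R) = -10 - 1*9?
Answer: 99999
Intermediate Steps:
b(R) = -19 (b(R) = -10 - 9 = -19)
j(M) = -2 (j(M) = -2 + 0 = -2)
W(Z) = 5*Z
(388 + b(20))*(W(j(-3)) + 281) = (388 - 19)*(5*(-2) + 281) = 369*(-10 + 281) = 369*271 = 99999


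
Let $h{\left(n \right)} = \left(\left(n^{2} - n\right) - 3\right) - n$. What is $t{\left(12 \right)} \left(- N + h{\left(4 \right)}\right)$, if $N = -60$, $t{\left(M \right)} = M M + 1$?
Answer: $9425$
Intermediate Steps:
$t{\left(M \right)} = 1 + M^{2}$ ($t{\left(M \right)} = M^{2} + 1 = 1 + M^{2}$)
$h{\left(n \right)} = -3 + n^{2} - 2 n$ ($h{\left(n \right)} = \left(-3 + n^{2} - n\right) - n = -3 + n^{2} - 2 n$)
$t{\left(12 \right)} \left(- N + h{\left(4 \right)}\right) = \left(1 + 12^{2}\right) \left(\left(-1\right) \left(-60\right) - \left(11 - 16\right)\right) = \left(1 + 144\right) \left(60 - -5\right) = 145 \left(60 + 5\right) = 145 \cdot 65 = 9425$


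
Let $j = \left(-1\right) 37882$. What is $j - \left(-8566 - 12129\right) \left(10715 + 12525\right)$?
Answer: $480913918$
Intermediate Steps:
$j = -37882$
$j - \left(-8566 - 12129\right) \left(10715 + 12525\right) = -37882 - \left(-8566 - 12129\right) \left(10715 + 12525\right) = -37882 - \left(-20695\right) 23240 = -37882 - -480951800 = -37882 + 480951800 = 480913918$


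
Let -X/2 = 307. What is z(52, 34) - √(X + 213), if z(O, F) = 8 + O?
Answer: 60 - I*√401 ≈ 60.0 - 20.025*I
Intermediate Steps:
X = -614 (X = -2*307 = -614)
z(52, 34) - √(X + 213) = (8 + 52) - √(-614 + 213) = 60 - √(-401) = 60 - I*√401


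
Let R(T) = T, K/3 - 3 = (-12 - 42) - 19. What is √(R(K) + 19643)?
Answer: √19433 ≈ 139.40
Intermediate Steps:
K = -210 (K = 9 + 3*((-12 - 42) - 19) = 9 + 3*(-54 - 19) = 9 + 3*(-73) = 9 - 219 = -210)
√(R(K) + 19643) = √(-210 + 19643) = √19433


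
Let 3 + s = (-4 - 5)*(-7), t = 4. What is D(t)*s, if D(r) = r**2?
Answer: 960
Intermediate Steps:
s = 60 (s = -3 + (-4 - 5)*(-7) = -3 - 9*(-7) = -3 + 63 = 60)
D(t)*s = 4**2*60 = 16*60 = 960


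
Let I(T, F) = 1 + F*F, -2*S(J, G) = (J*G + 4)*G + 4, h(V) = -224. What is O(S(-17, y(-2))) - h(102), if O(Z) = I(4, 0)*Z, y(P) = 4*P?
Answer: 782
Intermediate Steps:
S(J, G) = -2 - G*(4 + G*J)/2 (S(J, G) = -((J*G + 4)*G + 4)/2 = -((G*J + 4)*G + 4)/2 = -((4 + G*J)*G + 4)/2 = -(G*(4 + G*J) + 4)/2 = -(4 + G*(4 + G*J))/2 = -2 - G*(4 + G*J)/2)
I(T, F) = 1 + F²
O(Z) = Z (O(Z) = (1 + 0²)*Z = (1 + 0)*Z = 1*Z = Z)
O(S(-17, y(-2))) - h(102) = (-2 - 8*(-2) - ½*(-17)*(4*(-2))²) - 1*(-224) = (-2 - 2*(-8) - ½*(-17)*(-8)²) + 224 = (-2 + 16 - ½*(-17)*64) + 224 = (-2 + 16 + 544) + 224 = 558 + 224 = 782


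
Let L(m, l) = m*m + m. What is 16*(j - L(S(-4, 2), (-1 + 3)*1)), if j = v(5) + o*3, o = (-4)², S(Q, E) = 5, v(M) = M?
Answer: 368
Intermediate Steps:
L(m, l) = m + m² (L(m, l) = m² + m = m + m²)
o = 16
j = 53 (j = 5 + 16*3 = 5 + 48 = 53)
16*(j - L(S(-4, 2), (-1 + 3)*1)) = 16*(53 - 5*(1 + 5)) = 16*(53 - 5*6) = 16*(53 - 1*30) = 16*(53 - 30) = 16*23 = 368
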